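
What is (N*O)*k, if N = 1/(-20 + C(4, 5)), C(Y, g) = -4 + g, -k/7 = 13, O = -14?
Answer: -1274/19 ≈ -67.053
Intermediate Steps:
k = -91 (k = -7*13 = -91)
N = -1/19 (N = 1/(-20 + (-4 + 5)) = 1/(-20 + 1) = 1/(-19) = -1/19 ≈ -0.052632)
(N*O)*k = -1/19*(-14)*(-91) = (14/19)*(-91) = -1274/19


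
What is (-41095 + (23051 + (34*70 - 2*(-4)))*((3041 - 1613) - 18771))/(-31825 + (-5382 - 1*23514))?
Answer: 441229672/60721 ≈ 7266.5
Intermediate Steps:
(-41095 + (23051 + (34*70 - 2*(-4)))*((3041 - 1613) - 18771))/(-31825 + (-5382 - 1*23514)) = (-41095 + (23051 + (2380 + 8))*(1428 - 18771))/(-31825 + (-5382 - 23514)) = (-41095 + (23051 + 2388)*(-17343))/(-31825 - 28896) = (-41095 + 25439*(-17343))/(-60721) = (-41095 - 441188577)*(-1/60721) = -441229672*(-1/60721) = 441229672/60721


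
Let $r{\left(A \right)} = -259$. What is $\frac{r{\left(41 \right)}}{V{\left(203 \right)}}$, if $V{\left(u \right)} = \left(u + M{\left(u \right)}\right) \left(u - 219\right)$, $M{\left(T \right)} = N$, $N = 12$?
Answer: $\frac{259}{3440} \approx 0.075291$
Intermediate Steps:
$M{\left(T \right)} = 12$
$V{\left(u \right)} = \left(-219 + u\right) \left(12 + u\right)$ ($V{\left(u \right)} = \left(u + 12\right) \left(u - 219\right) = \left(12 + u\right) \left(-219 + u\right) = \left(-219 + u\right) \left(12 + u\right)$)
$\frac{r{\left(41 \right)}}{V{\left(203 \right)}} = - \frac{259}{-2628 + 203^{2} - 42021} = - \frac{259}{-2628 + 41209 - 42021} = - \frac{259}{-3440} = \left(-259\right) \left(- \frac{1}{3440}\right) = \frac{259}{3440}$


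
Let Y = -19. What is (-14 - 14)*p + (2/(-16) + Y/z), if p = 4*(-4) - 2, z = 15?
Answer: 60313/120 ≈ 502.61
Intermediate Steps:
p = -18 (p = -16 - 2 = -18)
(-14 - 14)*p + (2/(-16) + Y/z) = (-14 - 14)*(-18) + (2/(-16) - 19/15) = -28*(-18) + (2*(-1/16) - 19*1/15) = 504 + (-1/8 - 19/15) = 504 - 167/120 = 60313/120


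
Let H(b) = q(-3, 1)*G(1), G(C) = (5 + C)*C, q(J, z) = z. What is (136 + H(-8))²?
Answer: 20164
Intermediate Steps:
G(C) = C*(5 + C)
H(b) = 6 (H(b) = 1*(1*(5 + 1)) = 1*(1*6) = 1*6 = 6)
(136 + H(-8))² = (136 + 6)² = 142² = 20164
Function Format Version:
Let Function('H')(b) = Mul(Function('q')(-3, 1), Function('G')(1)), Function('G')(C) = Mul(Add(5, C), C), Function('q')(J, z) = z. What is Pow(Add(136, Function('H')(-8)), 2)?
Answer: 20164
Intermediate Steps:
Function('G')(C) = Mul(C, Add(5, C))
Function('H')(b) = 6 (Function('H')(b) = Mul(1, Mul(1, Add(5, 1))) = Mul(1, Mul(1, 6)) = Mul(1, 6) = 6)
Pow(Add(136, Function('H')(-8)), 2) = Pow(Add(136, 6), 2) = Pow(142, 2) = 20164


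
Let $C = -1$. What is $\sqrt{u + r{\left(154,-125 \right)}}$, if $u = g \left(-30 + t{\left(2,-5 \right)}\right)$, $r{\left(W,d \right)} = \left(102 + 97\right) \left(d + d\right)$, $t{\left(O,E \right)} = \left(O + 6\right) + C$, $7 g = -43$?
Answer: $\frac{i \sqrt{2430827}}{7} \approx 222.73 i$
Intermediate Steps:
$g = - \frac{43}{7}$ ($g = \frac{1}{7} \left(-43\right) = - \frac{43}{7} \approx -6.1429$)
$t{\left(O,E \right)} = 5 + O$ ($t{\left(O,E \right)} = \left(O + 6\right) - 1 = \left(6 + O\right) - 1 = 5 + O$)
$r{\left(W,d \right)} = 398 d$ ($r{\left(W,d \right)} = 199 \cdot 2 d = 398 d$)
$u = \frac{989}{7}$ ($u = - \frac{43 \left(-30 + \left(5 + 2\right)\right)}{7} = - \frac{43 \left(-30 + 7\right)}{7} = \left(- \frac{43}{7}\right) \left(-23\right) = \frac{989}{7} \approx 141.29$)
$\sqrt{u + r{\left(154,-125 \right)}} = \sqrt{\frac{989}{7} + 398 \left(-125\right)} = \sqrt{\frac{989}{7} - 49750} = \sqrt{- \frac{347261}{7}} = \frac{i \sqrt{2430827}}{7}$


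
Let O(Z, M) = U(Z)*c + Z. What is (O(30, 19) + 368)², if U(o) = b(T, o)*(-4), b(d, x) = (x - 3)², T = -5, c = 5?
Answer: 201129124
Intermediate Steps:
b(d, x) = (-3 + x)²
U(o) = -4*(-3 + o)² (U(o) = (-3 + o)²*(-4) = -4*(-3 + o)²)
O(Z, M) = Z - 20*(-3 + Z)² (O(Z, M) = -4*(-3 + Z)²*5 + Z = -20*(-3 + Z)² + Z = Z - 20*(-3 + Z)²)
(O(30, 19) + 368)² = ((30 - 20*(-3 + 30)²) + 368)² = ((30 - 20*27²) + 368)² = ((30 - 20*729) + 368)² = ((30 - 14580) + 368)² = (-14550 + 368)² = (-14182)² = 201129124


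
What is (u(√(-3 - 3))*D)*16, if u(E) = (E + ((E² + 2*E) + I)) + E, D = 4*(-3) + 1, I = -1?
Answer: 1232 - 704*I*√6 ≈ 1232.0 - 1724.4*I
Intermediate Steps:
D = -11 (D = -12 + 1 = -11)
u(E) = -1 + E² + 4*E (u(E) = (E + ((E² + 2*E) - 1)) + E = (E + (-1 + E² + 2*E)) + E = (-1 + E² + 3*E) + E = -1 + E² + 4*E)
(u(√(-3 - 3))*D)*16 = ((-1 + (√(-3 - 3))² + 4*√(-3 - 3))*(-11))*16 = ((-1 + (√(-6))² + 4*√(-6))*(-11))*16 = ((-1 + (I*√6)² + 4*(I*√6))*(-11))*16 = ((-1 - 6 + 4*I*√6)*(-11))*16 = ((-7 + 4*I*√6)*(-11))*16 = (77 - 44*I*√6)*16 = 1232 - 704*I*√6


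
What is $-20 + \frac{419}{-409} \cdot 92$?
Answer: $- \frac{46728}{409} \approx -114.25$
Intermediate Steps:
$-20 + \frac{419}{-409} \cdot 92 = -20 + 419 \left(- \frac{1}{409}\right) 92 = -20 - \frac{38548}{409} = - \frac{46728}{409}$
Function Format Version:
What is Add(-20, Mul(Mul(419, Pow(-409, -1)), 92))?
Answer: Rational(-46728, 409) ≈ -114.25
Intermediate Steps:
Add(-20, Mul(Mul(419, Pow(-409, -1)), 92)) = Add(-20, Mul(Mul(419, Rational(-1, 409)), 92)) = Add(-20, Mul(Rational(-419, 409), 92)) = Add(-20, Rational(-38548, 409)) = Rational(-46728, 409)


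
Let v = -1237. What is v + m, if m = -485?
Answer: -1722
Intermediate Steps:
v + m = -1237 - 485 = -1722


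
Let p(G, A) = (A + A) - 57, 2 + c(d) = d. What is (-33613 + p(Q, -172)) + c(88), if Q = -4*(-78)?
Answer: -33928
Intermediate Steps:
Q = 312
c(d) = -2 + d
p(G, A) = -57 + 2*A (p(G, A) = 2*A - 57 = -57 + 2*A)
(-33613 + p(Q, -172)) + c(88) = (-33613 + (-57 + 2*(-172))) + (-2 + 88) = (-33613 + (-57 - 344)) + 86 = (-33613 - 401) + 86 = -34014 + 86 = -33928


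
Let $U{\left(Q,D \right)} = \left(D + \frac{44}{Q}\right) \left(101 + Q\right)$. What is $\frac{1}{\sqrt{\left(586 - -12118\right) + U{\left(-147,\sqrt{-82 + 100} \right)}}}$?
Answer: $\frac{7 \sqrt{6}}{2 \sqrt{934756 - 10143 \sqrt{2}}} \approx 0.0089362$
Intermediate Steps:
$U{\left(Q,D \right)} = \left(101 + Q\right) \left(D + \frac{44}{Q}\right)$
$\frac{1}{\sqrt{\left(586 - -12118\right) + U{\left(-147,\sqrt{-82 + 100} \right)}}} = \frac{1}{\sqrt{\left(586 - -12118\right) + \left(44 + 101 \sqrt{-82 + 100} + \frac{4444}{-147} + \sqrt{-82 + 100} \left(-147\right)\right)}} = \frac{1}{\sqrt{\left(586 + 12118\right) + \left(44 + 101 \sqrt{18} + 4444 \left(- \frac{1}{147}\right) + \sqrt{18} \left(-147\right)\right)}} = \frac{1}{\sqrt{12704 + \left(44 + 101 \cdot 3 \sqrt{2} - \frac{4444}{147} + 3 \sqrt{2} \left(-147\right)\right)}} = \frac{1}{\sqrt{12704 + \left(44 + 303 \sqrt{2} - \frac{4444}{147} - 441 \sqrt{2}\right)}} = \frac{1}{\sqrt{12704 + \left(\frac{2024}{147} - 138 \sqrt{2}\right)}} = \frac{1}{\sqrt{\frac{1869512}{147} - 138 \sqrt{2}}}$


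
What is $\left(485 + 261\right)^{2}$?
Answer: $556516$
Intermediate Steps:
$\left(485 + 261\right)^{2} = 746^{2} = 556516$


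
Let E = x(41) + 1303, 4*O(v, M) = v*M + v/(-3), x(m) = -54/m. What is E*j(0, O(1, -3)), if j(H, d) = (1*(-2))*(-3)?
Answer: 320214/41 ≈ 7810.1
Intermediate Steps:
O(v, M) = -v/12 + M*v/4 (O(v, M) = (v*M + v/(-3))/4 = (M*v + v*(-⅓))/4 = (M*v - v/3)/4 = (-v/3 + M*v)/4 = -v/12 + M*v/4)
j(H, d) = 6 (j(H, d) = -2*(-3) = 6)
E = 53369/41 (E = -54/41 + 1303 = 53369/41 ≈ 1301.7)
E*j(0, O(1, -3)) = (53369/41)*6 = 320214/41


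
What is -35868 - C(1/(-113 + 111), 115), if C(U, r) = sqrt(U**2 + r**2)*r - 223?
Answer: -35645 - 115*sqrt(52901)/2 ≈ -48870.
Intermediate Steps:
C(U, r) = -223 + r*sqrt(U**2 + r**2) (C(U, r) = r*sqrt(U**2 + r**2) - 223 = -223 + r*sqrt(U**2 + r**2))
-35868 - C(1/(-113 + 111), 115) = -35868 - (-223 + 115*sqrt((1/(-113 + 111))**2 + 115**2)) = -35868 - (-223 + 115*sqrt((1/(-2))**2 + 13225)) = -35868 - (-223 + 115*sqrt((-1/2)**2 + 13225)) = -35868 - (-223 + 115*sqrt(1/4 + 13225)) = -35868 - (-223 + 115*sqrt(52901/4)) = -35868 - (-223 + 115*(sqrt(52901)/2)) = -35868 - (-223 + 115*sqrt(52901)/2) = -35868 + (223 - 115*sqrt(52901)/2) = -35645 - 115*sqrt(52901)/2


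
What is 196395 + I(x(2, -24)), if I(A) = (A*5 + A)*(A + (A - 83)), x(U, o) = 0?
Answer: 196395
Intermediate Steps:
I(A) = 6*A*(-83 + 2*A) (I(A) = (5*A + A)*(A + (-83 + A)) = (6*A)*(-83 + 2*A) = 6*A*(-83 + 2*A))
196395 + I(x(2, -24)) = 196395 + 6*0*(-83 + 2*0) = 196395 + 6*0*(-83 + 0) = 196395 + 6*0*(-83) = 196395 + 0 = 196395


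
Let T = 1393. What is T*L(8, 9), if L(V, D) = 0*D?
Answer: 0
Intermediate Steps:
L(V, D) = 0
T*L(8, 9) = 1393*0 = 0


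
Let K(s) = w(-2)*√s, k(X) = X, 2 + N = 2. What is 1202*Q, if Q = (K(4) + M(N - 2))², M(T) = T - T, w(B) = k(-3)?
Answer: 43272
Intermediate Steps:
N = 0 (N = -2 + 2 = 0)
w(B) = -3
K(s) = -3*√s
M(T) = 0
Q = 36 (Q = (-3*√4 + 0)² = (-3*2 + 0)² = (-6 + 0)² = (-6)² = 36)
1202*Q = 1202*36 = 43272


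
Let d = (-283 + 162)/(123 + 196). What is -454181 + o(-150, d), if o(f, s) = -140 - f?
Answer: -454171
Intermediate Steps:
d = -11/29 (d = -121/319 = -121*1/319 = -11/29 ≈ -0.37931)
-454181 + o(-150, d) = -454181 + (-140 - 1*(-150)) = -454181 + (-140 + 150) = -454181 + 10 = -454171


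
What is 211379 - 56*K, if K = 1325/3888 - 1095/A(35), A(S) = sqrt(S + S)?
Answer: 102720919/486 + 876*sqrt(70) ≈ 2.1869e+5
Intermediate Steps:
A(S) = sqrt(2)*sqrt(S) (A(S) = sqrt(2*S) = sqrt(2)*sqrt(S))
K = 1325/3888 - 219*sqrt(70)/14 (K = 1325/3888 - 1095*sqrt(70)/70 = 1325*(1/3888) - 1095*sqrt(70)/70 = 1325/3888 - 219*sqrt(70)/14 ≈ -130.54)
211379 - 56*K = 211379 - 56*(1325/3888 - 219*sqrt(70)/14) = 211379 + (-9275/486 + 876*sqrt(70)) = 102720919/486 + 876*sqrt(70)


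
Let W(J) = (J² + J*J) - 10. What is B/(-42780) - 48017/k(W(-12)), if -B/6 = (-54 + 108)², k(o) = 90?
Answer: -34209877/64170 ≈ -533.11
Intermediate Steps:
W(J) = -10 + 2*J² (W(J) = (J² + J²) - 10 = 2*J² - 10 = -10 + 2*J²)
B = -17496 (B = -6*(-54 + 108)² = -6*54² = -6*2916 = -17496)
B/(-42780) - 48017/k(W(-12)) = -17496/(-42780) - 48017/90 = -17496*(-1/42780) - 48017*1/90 = 1458/3565 - 48017/90 = -34209877/64170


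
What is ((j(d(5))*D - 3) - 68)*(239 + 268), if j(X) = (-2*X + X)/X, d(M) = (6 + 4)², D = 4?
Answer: -38025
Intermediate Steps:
d(M) = 100 (d(M) = 10² = 100)
j(X) = -1 (j(X) = (-X)/X = -1)
((j(d(5))*D - 3) - 68)*(239 + 268) = ((-1*4 - 3) - 68)*(239 + 268) = ((-4 - 3) - 68)*507 = (-7 - 68)*507 = -75*507 = -38025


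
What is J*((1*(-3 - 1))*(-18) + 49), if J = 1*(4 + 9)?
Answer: 1573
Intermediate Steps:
J = 13 (J = 1*13 = 13)
J*((1*(-3 - 1))*(-18) + 49) = 13*((1*(-3 - 1))*(-18) + 49) = 13*((1*(-4))*(-18) + 49) = 13*(-4*(-18) + 49) = 13*(72 + 49) = 13*121 = 1573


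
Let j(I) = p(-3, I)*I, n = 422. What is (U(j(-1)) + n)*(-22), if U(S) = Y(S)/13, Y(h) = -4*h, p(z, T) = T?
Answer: -120604/13 ≈ -9277.2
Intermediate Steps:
j(I) = I² (j(I) = I*I = I²)
U(S) = -4*S/13
(U(j(-1)) + n)*(-22) = (-4/13*(-1)² + 422)*(-22) = (-4/13*1 + 422)*(-22) = (-4/13 + 422)*(-22) = (5482/13)*(-22) = -120604/13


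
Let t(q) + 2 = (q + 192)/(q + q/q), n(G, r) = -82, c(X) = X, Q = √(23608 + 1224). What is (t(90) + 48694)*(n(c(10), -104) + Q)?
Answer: -363362828/91 + 70900064*√97/91 ≈ 3.6805e+6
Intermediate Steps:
Q = 16*√97 (Q = √24832 = 16*√97 ≈ 157.58)
t(q) = -2 + (192 + q)/(1 + q) (t(q) = -2 + (q + 192)/(q + q/q) = -2 + (192 + q)/(q + 1) = -2 + (192 + q)/(1 + q))
(t(90) + 48694)*(n(c(10), -104) + Q) = ((190 - 1*90)/(1 + 90) + 48694)*(-82 + 16*√97) = ((190 - 90)/91 + 48694)*(-82 + 16*√97) = ((1/91)*100 + 48694)*(-82 + 16*√97) = (100/91 + 48694)*(-82 + 16*√97) = 4431254*(-82 + 16*√97)/91 = -363362828/91 + 70900064*√97/91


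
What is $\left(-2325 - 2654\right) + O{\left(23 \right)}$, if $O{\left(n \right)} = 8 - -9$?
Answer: $-4962$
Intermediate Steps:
$O{\left(n \right)} = 17$ ($O{\left(n \right)} = 8 + 9 = 17$)
$\left(-2325 - 2654\right) + O{\left(23 \right)} = \left(-2325 - 2654\right) + 17 = -4979 + 17 = -4962$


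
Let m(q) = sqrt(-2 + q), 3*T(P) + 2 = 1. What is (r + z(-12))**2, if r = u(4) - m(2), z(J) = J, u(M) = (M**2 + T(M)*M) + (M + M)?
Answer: 1024/9 ≈ 113.78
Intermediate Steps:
T(P) = -1/3 (T(P) = -2/3 + (1/3)*1 = -2/3 + 1/3 = -1/3)
u(M) = M**2 + 5*M/3 (u(M) = (M**2 - M/3) + (M + M) = (M**2 - M/3) + 2*M = M**2 + 5*M/3)
r = 68/3 (r = (1/3)*4*(5 + 3*4) - sqrt(-2 + 2) = (1/3)*4*(5 + 12) - sqrt(0) = (1/3)*4*17 - 1*0 = 68/3 + 0 = 68/3 ≈ 22.667)
(r + z(-12))**2 = (68/3 - 12)**2 = (32/3)**2 = 1024/9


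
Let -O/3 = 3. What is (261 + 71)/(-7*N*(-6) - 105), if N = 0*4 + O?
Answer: -332/483 ≈ -0.68737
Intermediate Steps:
O = -9 (O = -3*3 = -9)
N = -9 (N = 0*4 - 9 = 0 - 9 = -9)
(261 + 71)/(-7*N*(-6) - 105) = (261 + 71)/(-7*(-9)*(-6) - 105) = 332/(63*(-6) - 105) = 332/(-378 - 105) = 332/(-483) = 332*(-1/483) = -332/483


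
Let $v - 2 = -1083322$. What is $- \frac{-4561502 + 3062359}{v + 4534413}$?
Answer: $\frac{1499143}{3451093} \approx 0.4344$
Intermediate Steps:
$v = -1083320$ ($v = 2 - 1083322 = -1083320$)
$- \frac{-4561502 + 3062359}{v + 4534413} = - \frac{-4561502 + 3062359}{-1083320 + 4534413} = - \frac{-1499143}{3451093} = \left(-1\right) \left(- \frac{1499143}{3451093}\right) = \frac{1499143}{3451093}$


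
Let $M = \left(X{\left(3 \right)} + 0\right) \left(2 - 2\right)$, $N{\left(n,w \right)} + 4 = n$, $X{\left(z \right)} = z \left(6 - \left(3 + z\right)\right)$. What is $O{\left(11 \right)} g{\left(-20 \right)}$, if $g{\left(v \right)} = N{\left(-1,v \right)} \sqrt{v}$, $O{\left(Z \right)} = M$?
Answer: $0$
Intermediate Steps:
$X{\left(z \right)} = z \left(3 - z\right)$
$N{\left(n,w \right)} = -4 + n$
$M = 0$ ($M = \left(3 \left(3 - 3\right) + 0\right) \left(2 - 2\right) = \left(3 \left(3 - 3\right) + 0\right) 0 = \left(3 \cdot 0 + 0\right) 0 = \left(0 + 0\right) 0 = 0 \cdot 0 = 0$)
$O{\left(Z \right)} = 0$
$g{\left(v \right)} = - 5 \sqrt{v}$ ($g{\left(v \right)} = \left(-4 - 1\right) \sqrt{v} = - 5 \sqrt{v}$)
$O{\left(11 \right)} g{\left(-20 \right)} = 0 \left(- 5 \sqrt{-20}\right) = 0 \left(- 5 \cdot 2 i \sqrt{5}\right) = 0 \left(- 10 i \sqrt{5}\right) = 0$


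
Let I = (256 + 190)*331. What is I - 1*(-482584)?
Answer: 630210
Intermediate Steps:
I = 147626 (I = 446*331 = 147626)
I - 1*(-482584) = 147626 - 1*(-482584) = 147626 + 482584 = 630210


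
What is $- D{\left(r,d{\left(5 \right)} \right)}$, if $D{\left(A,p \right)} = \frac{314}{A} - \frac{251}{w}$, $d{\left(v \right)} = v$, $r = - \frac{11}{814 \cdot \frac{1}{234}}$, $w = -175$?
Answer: $\frac{2003783}{20475} \approx 97.865$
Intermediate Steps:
$r = - \frac{117}{37}$ ($r = - \frac{11}{814 \cdot \frac{1}{234}} = - \frac{11}{\frac{407}{117}} = \left(-11\right) \frac{117}{407} = - \frac{117}{37} \approx -3.1622$)
$D{\left(A,p \right)} = \frac{251}{175} + \frac{314}{A}$ ($D{\left(A,p \right)} = \frac{314}{A} - \frac{251}{-175} = \frac{314}{A} - - \frac{251}{175} = \frac{314}{A} + \frac{251}{175} = \frac{251}{175} + \frac{314}{A}$)
$- D{\left(r,d{\left(5 \right)} \right)} = - (\frac{251}{175} + \frac{314}{- \frac{117}{37}}) = - (\frac{251}{175} + 314 \left(- \frac{37}{117}\right)) = - (\frac{251}{175} - \frac{11618}{117}) = \left(-1\right) \left(- \frac{2003783}{20475}\right) = \frac{2003783}{20475}$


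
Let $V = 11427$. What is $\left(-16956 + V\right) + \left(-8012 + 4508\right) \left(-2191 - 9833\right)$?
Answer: $42126567$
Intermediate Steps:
$\left(-16956 + V\right) + \left(-8012 + 4508\right) \left(-2191 - 9833\right) = \left(-16956 + 11427\right) + \left(-8012 + 4508\right) \left(-2191 - 9833\right) = -5529 - -42132096 = -5529 + 42132096 = 42126567$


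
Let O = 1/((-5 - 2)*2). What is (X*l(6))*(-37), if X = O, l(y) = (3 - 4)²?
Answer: 37/14 ≈ 2.6429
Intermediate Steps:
l(y) = 1 (l(y) = (-1)² = 1)
O = -1/14 (O = 1/(-7*2) = 1/(-14) = -1/14 ≈ -0.071429)
X = -1/14 ≈ -0.071429
(X*l(6))*(-37) = -1/14*1*(-37) = -1/14*(-37) = 37/14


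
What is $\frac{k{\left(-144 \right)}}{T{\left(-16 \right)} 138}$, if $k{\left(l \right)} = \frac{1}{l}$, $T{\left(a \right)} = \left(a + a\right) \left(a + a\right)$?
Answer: $- \frac{1}{20348928} \approx -4.9143 \cdot 10^{-8}$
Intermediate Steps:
$T{\left(a \right)} = 4 a^{2}$ ($T{\left(a \right)} = 2 a 2 a = 4 a^{2}$)
$\frac{k{\left(-144 \right)}}{T{\left(-16 \right)} 138} = \frac{1}{\left(-144\right) 4 \left(-16\right)^{2} \cdot 138} = - \frac{1}{144 \cdot 4 \cdot 256 \cdot 138} = - \frac{1}{144 \cdot 1024 \cdot 138} = - \frac{1}{144 \cdot 141312} = \left(- \frac{1}{144}\right) \frac{1}{141312} = - \frac{1}{20348928}$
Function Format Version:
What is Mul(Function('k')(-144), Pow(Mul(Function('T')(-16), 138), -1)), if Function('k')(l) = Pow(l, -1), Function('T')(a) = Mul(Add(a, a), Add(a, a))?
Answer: Rational(-1, 20348928) ≈ -4.9143e-8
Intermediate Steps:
Function('T')(a) = Mul(4, Pow(a, 2)) (Function('T')(a) = Mul(Mul(2, a), Mul(2, a)) = Mul(4, Pow(a, 2)))
Mul(Function('k')(-144), Pow(Mul(Function('T')(-16), 138), -1)) = Mul(Pow(-144, -1), Pow(Mul(Mul(4, Pow(-16, 2)), 138), -1)) = Mul(Rational(-1, 144), Pow(Mul(Mul(4, 256), 138), -1)) = Mul(Rational(-1, 144), Pow(Mul(1024, 138), -1)) = Mul(Rational(-1, 144), Pow(141312, -1)) = Mul(Rational(-1, 144), Rational(1, 141312)) = Rational(-1, 20348928)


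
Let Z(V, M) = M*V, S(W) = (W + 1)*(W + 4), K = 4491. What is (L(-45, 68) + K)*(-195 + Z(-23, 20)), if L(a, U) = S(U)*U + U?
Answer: -224260865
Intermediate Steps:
S(W) = (1 + W)*(4 + W)
L(a, U) = U + U*(4 + U² + 5*U) (L(a, U) = (4 + U² + 5*U)*U + U = U*(4 + U² + 5*U) + U = U + U*(4 + U² + 5*U))
(L(-45, 68) + K)*(-195 + Z(-23, 20)) = (68*(5 + 68² + 5*68) + 4491)*(-195 + 20*(-23)) = (68*(5 + 4624 + 340) + 4491)*(-195 - 460) = (68*4969 + 4491)*(-655) = (337892 + 4491)*(-655) = 342383*(-655) = -224260865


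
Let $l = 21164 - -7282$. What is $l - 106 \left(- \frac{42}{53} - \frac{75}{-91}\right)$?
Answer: $\frac{2588280}{91} \approx 28443.0$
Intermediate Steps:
$l = 28446$ ($l = 21164 + 7282 = 28446$)
$l - 106 \left(- \frac{42}{53} - \frac{75}{-91}\right) = 28446 - 106 \left(- \frac{42}{53} - \frac{75}{-91}\right) = 28446 - 106 \left(\left(-42\right) \frac{1}{53} - - \frac{75}{91}\right) = 28446 - 106 \left(- \frac{42}{53} + \frac{75}{91}\right) = 28446 - \frac{306}{91} = \frac{2588280}{91}$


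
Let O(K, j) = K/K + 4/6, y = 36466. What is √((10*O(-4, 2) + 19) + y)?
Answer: 11*√2715/3 ≈ 191.05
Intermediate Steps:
O(K, j) = 5/3 (O(K, j) = 1 + 4*(⅙) = 1 + ⅔ = 5/3)
√((10*O(-4, 2) + 19) + y) = √((10*(5/3) + 19) + 36466) = √((50/3 + 19) + 36466) = √(107/3 + 36466) = √(109505/3) = 11*√2715/3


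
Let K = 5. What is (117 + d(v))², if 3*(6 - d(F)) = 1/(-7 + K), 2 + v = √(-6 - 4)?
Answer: 546121/36 ≈ 15170.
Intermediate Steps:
v = -2 + I*√10 (v = -2 + √(-6 - 4) = -2 + √(-10) = -2 + I*√10 ≈ -2.0 + 3.1623*I)
d(F) = 37/6 (d(F) = 6 - 1/(3*(-7 + 5)) = 6 - ⅓/(-2) = 6 - ⅓*(-½) = 6 + ⅙ = 37/6)
(117 + d(v))² = (117 + 37/6)² = (739/6)² = 546121/36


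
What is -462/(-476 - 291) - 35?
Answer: -26383/767 ≈ -34.398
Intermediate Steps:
-462/(-476 - 291) - 35 = -462/(-767) - 35 = -462*(-1/767) - 35 = 462/767 - 35 = -26383/767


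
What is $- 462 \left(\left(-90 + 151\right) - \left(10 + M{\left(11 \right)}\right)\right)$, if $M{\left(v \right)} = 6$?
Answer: $-20790$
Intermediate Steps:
$- 462 \left(\left(-90 + 151\right) - \left(10 + M{\left(11 \right)}\right)\right) = - 462 \left(\left(-90 + 151\right) - 16\right) = - 462 \left(61 - 16\right) = \left(-462\right) 45 = -20790$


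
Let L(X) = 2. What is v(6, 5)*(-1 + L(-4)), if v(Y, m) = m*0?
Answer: 0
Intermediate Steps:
v(Y, m) = 0
v(6, 5)*(-1 + L(-4)) = 0*(-1 + 2) = 0*1 = 0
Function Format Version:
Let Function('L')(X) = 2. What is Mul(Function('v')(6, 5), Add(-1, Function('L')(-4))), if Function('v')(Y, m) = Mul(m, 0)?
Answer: 0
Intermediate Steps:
Function('v')(Y, m) = 0
Mul(Function('v')(6, 5), Add(-1, Function('L')(-4))) = Mul(0, Add(-1, 2)) = Mul(0, 1) = 0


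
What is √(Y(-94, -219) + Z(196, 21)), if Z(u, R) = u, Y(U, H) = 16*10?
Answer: 2*√89 ≈ 18.868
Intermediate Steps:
Y(U, H) = 160
√(Y(-94, -219) + Z(196, 21)) = √(160 + 196) = √356 = 2*√89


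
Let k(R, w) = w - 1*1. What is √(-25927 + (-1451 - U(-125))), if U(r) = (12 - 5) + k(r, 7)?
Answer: 7*I*√559 ≈ 165.5*I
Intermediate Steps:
k(R, w) = -1 + w (k(R, w) = w - 1 = -1 + w)
U(r) = 13 (U(r) = (12 - 5) + (-1 + 7) = 7 + 6 = 13)
√(-25927 + (-1451 - U(-125))) = √(-25927 + (-1451 - 1*13)) = √(-25927 + (-1451 - 13)) = √(-25927 - 1464) = √(-27391) = 7*I*√559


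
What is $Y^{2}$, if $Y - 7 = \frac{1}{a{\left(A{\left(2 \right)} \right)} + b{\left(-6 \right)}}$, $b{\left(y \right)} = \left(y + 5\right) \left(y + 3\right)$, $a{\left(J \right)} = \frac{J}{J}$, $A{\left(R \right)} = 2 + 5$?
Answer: $\frac{841}{16} \approx 52.563$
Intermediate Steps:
$A{\left(R \right)} = 7$
$a{\left(J \right)} = 1$
$b{\left(y \right)} = \left(3 + y\right) \left(5 + y\right)$ ($b{\left(y \right)} = \left(5 + y\right) \left(3 + y\right) = \left(3 + y\right) \left(5 + y\right)$)
$Y = \frac{29}{4}$ ($Y = 7 + \frac{1}{1 + \left(15 + \left(-6\right)^{2} + 8 \left(-6\right)\right)} = 7 + \frac{1}{1 + \left(15 + 36 - 48\right)} = 7 + \frac{1}{1 + 3} = 7 + \frac{1}{4} = \frac{29}{4} \approx 7.25$)
$Y^{2} = \left(\frac{29}{4}\right)^{2} = \frac{841}{16}$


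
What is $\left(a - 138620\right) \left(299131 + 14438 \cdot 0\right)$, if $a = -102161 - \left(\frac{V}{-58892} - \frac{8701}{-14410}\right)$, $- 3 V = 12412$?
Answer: $- \frac{4167481829179115069}{57861390} \approx -7.2025 \cdot 10^{10}$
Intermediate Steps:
$V = - \frac{12412}{3}$ ($V = \left(- \frac{1}{3}\right) 12412 = - \frac{12412}{3} \approx -4137.3$)
$a = - \frac{5911216466399}{57861390}$ ($a = -102161 - \left(- \frac{12412}{3 \left(-58892\right)} - \frac{8701}{-14410}\right) = -102161 - \left(\left(- \frac{12412}{3}\right) \left(- \frac{1}{58892}\right) - - \frac{791}{1310}\right) = -102161 - \left(\frac{3103}{44169} + \frac{791}{1310}\right) = -102161 - \frac{39002609}{57861390} = - \frac{5911216466399}{57861390} \approx -1.0216 \cdot 10^{5}$)
$\left(a - 138620\right) \left(299131 + 14438 \cdot 0\right) = \left(- \frac{5911216466399}{57861390} - 138620\right) \left(299131 + 14438 \cdot 0\right) = - \frac{13931962348199 \left(299131 + 0\right)}{57861390} = \left(- \frac{13931962348199}{57861390}\right) 299131 = - \frac{4167481829179115069}{57861390}$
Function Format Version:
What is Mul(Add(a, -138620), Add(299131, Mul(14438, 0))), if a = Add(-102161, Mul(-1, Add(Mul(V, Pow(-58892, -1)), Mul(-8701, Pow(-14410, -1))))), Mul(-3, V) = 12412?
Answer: Rational(-4167481829179115069, 57861390) ≈ -7.2025e+10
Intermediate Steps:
V = Rational(-12412, 3) (V = Mul(Rational(-1, 3), 12412) = Rational(-12412, 3) ≈ -4137.3)
a = Rational(-5911216466399, 57861390) (a = Add(-102161, Mul(-1, Add(Mul(Rational(-12412, 3), Pow(-58892, -1)), Mul(-8701, Pow(-14410, -1))))) = Add(-102161, Mul(-1, Add(Mul(Rational(-12412, 3), Rational(-1, 58892)), Mul(-8701, Rational(-1, 14410))))) = Add(-102161, Mul(-1, Add(Rational(3103, 44169), Rational(791, 1310)))) = Add(-102161, Mul(-1, Rational(39002609, 57861390))) = Add(-102161, Rational(-39002609, 57861390)) = Rational(-5911216466399, 57861390) ≈ -1.0216e+5)
Mul(Add(a, -138620), Add(299131, Mul(14438, 0))) = Mul(Add(Rational(-5911216466399, 57861390), -138620), Add(299131, Mul(14438, 0))) = Mul(Rational(-13931962348199, 57861390), Add(299131, 0)) = Mul(Rational(-13931962348199, 57861390), 299131) = Rational(-4167481829179115069, 57861390)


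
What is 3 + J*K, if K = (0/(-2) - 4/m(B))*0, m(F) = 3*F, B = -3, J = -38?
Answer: 3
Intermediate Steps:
K = 0 (K = (0/(-2) - 4/(3*(-3)))*0 = (0*(-1/2) - 4/(-9))*0 = (0 - 4*(-1/9))*0 = (0 + 4/9)*0 = (4/9)*0 = 0)
3 + J*K = 3 - 38*0 = 3 + 0 = 3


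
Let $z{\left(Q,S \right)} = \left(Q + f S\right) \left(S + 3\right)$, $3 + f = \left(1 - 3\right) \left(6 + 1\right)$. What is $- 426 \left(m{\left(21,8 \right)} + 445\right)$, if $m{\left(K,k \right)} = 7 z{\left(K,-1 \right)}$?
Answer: $-416202$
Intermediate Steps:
$f = -17$ ($f = -3 + \left(1 - 3\right) \left(6 + 1\right) = -3 - 14 = -17$)
$z{\left(Q,S \right)} = \left(3 + S\right) \left(Q - 17 S\right)$ ($z{\left(Q,S \right)} = \left(Q - 17 S\right) \left(S + 3\right) = \left(Q - 17 S\right) \left(3 + S\right) = \left(3 + S\right) \left(Q - 17 S\right)$)
$m{\left(K,k \right)} = 238 + 14 K$ ($m{\left(K,k \right)} = 7 \left(\left(-51\right) \left(-1\right) - 17 \left(-1\right)^{2} + 3 K + K \left(-1\right)\right) = 7 \left(51 - 17 + 3 K - K\right) = 7 \left(34 + 2 K\right) = 238 + 14 K$)
$- 426 \left(m{\left(21,8 \right)} + 445\right) = - 426 \left(\left(238 + 14 \cdot 21\right) + 445\right) = - 426 \left(\left(238 + 294\right) + 445\right) = - 426 \left(532 + 445\right) = \left(-426\right) 977 = -416202$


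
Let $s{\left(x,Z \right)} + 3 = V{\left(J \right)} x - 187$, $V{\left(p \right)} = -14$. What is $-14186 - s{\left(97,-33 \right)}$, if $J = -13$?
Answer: $-12638$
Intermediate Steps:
$s{\left(x,Z \right)} = -190 - 14 x$ ($s{\left(x,Z \right)} = -3 - \left(187 + 14 x\right) = -190 - 14 x$)
$-14186 - s{\left(97,-33 \right)} = -14186 - \left(-190 - 1358\right) = -14186 - -1548 = -14186 + 1548 = -12638$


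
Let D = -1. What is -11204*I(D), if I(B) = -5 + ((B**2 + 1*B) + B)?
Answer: 67224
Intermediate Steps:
I(B) = -5 + B**2 + 2*B (I(B) = -5 + ((B**2 + B) + B) = -5 + ((B + B**2) + B) = -5 + (B**2 + 2*B) = -5 + B**2 + 2*B)
-11204*I(D) = -11204*(-5 + (-1)**2 + 2*(-1)) = -11204*(-5 + 1 - 2) = -11204*(-6) = 67224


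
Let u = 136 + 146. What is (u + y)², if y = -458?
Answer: 30976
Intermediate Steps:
u = 282
(u + y)² = (282 - 458)² = (-176)² = 30976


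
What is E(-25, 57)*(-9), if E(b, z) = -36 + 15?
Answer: 189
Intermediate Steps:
E(b, z) = -21
E(-25, 57)*(-9) = -21*(-9) = 189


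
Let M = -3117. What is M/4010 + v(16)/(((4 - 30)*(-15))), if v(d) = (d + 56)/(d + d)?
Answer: -160881/208520 ≈ -0.77154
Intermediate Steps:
v(d) = (56 + d)/(2*d) (v(d) = (56 + d)/((2*d)) = (56 + d)*(1/(2*d)) = (56 + d)/(2*d))
M/4010 + v(16)/(((4 - 30)*(-15))) = -3117/4010 + ((½)*(56 + 16)/16)/(((4 - 30)*(-15))) = -3117*1/4010 + ((½)*(1/16)*72)/((-26*(-15))) = -3117/4010 + (9/4)/390 = -3117/4010 + (9/4)*(1/390) = -3117/4010 + 3/520 = -160881/208520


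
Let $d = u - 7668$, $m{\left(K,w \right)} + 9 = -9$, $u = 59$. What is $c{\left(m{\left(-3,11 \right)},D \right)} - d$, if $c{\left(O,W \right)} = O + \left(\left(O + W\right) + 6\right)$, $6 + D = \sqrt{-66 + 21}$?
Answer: $7573 + 3 i \sqrt{5} \approx 7573.0 + 6.7082 i$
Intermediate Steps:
$m{\left(K,w \right)} = -18$ ($m{\left(K,w \right)} = -9 - 9 = -18$)
$D = -6 + 3 i \sqrt{5}$ ($D = -6 + \sqrt{-66 + 21} = -6 + \sqrt{-45} = -6 + 3 i \sqrt{5} \approx -6.0 + 6.7082 i$)
$c{\left(O,W \right)} = 6 + W + 2 O$ ($c{\left(O,W \right)} = O + \left(6 + O + W\right) = 6 + W + 2 O$)
$d = -7609$ ($d = 59 - 7668 = -7609$)
$c{\left(m{\left(-3,11 \right)},D \right)} - d = \left(6 - \left(6 - 3 i \sqrt{5}\right) + 2 \left(-18\right)\right) - -7609 = \left(6 - \left(6 - 3 i \sqrt{5}\right) - 36\right) + 7609 = \left(-36 + 3 i \sqrt{5}\right) + 7609 = 7573 + 3 i \sqrt{5}$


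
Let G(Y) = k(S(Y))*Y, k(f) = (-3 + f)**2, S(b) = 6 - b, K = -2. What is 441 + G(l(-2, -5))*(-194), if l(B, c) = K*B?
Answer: -335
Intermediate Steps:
l(B, c) = -2*B
G(Y) = Y*(3 - Y)**2 (G(Y) = (-3 + (6 - Y))**2*Y = (3 - Y)**2*Y = Y*(3 - Y)**2)
441 + G(l(-2, -5))*(-194) = 441 + ((-2*(-2))*(-3 - 2*(-2))**2)*(-194) = 441 + (4*(-3 + 4)**2)*(-194) = 441 + (4*1**2)*(-194) = 441 + (4*1)*(-194) = 441 + 4*(-194) = 441 - 776 = -335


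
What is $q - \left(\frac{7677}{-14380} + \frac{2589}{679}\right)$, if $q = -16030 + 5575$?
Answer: $- \frac{102114846237}{9764020} \approx -10458.0$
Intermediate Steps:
$q = -10455$
$q - \left(\frac{7677}{-14380} + \frac{2589}{679}\right) = -10455 - \left(\frac{7677}{-14380} + \frac{2589}{679}\right) = -10455 - \left(7677 \left(- \frac{1}{14380}\right) + 2589 \cdot \frac{1}{679}\right) = -10455 - \left(- \frac{7677}{14380} + \frac{2589}{679}\right) = -10455 - \frac{32017137}{9764020} = - \frac{102114846237}{9764020}$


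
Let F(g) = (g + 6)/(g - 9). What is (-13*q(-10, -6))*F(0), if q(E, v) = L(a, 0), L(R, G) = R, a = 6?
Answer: 52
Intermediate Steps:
q(E, v) = 6
F(g) = (6 + g)/(-9 + g)
(-13*q(-10, -6))*F(0) = (-13*6)*((6 + 0)/(-9 + 0)) = -78*6/(-9) = -(-26)*6/3 = -78*(-⅔) = 52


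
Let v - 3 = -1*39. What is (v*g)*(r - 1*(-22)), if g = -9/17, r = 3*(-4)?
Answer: 3240/17 ≈ 190.59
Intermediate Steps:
r = -12
v = -36 (v = 3 - 1*39 = 3 - 39 = -36)
g = -9/17 (g = -9*1/17 = -9/17 ≈ -0.52941)
(v*g)*(r - 1*(-22)) = (-36*(-9/17))*(-12 - 1*(-22)) = 324*(-12 + 22)/17 = (324/17)*10 = 3240/17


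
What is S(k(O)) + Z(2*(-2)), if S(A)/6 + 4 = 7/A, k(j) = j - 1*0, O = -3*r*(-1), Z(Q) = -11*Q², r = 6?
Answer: -593/3 ≈ -197.67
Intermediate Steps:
O = 18 (O = -3*6*(-1) = -18*(-1) = 18)
k(j) = j (k(j) = j + 0 = j)
S(A) = -24 + 42/A (S(A) = -24 + 6*(7/A) = -24 + 42/A)
S(k(O)) + Z(2*(-2)) = (-24 + 42/18) - 11*(2*(-2))² = (-24 + 42*(1/18)) - 11*(-4)² = (-24 + 7/3) - 11*16 = -65/3 - 176 = -593/3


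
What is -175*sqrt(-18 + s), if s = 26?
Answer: -350*sqrt(2) ≈ -494.97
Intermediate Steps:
-175*sqrt(-18 + s) = -175*sqrt(-18 + 26) = -350*sqrt(2)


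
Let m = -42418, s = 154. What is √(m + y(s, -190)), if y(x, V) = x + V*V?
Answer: 2*I*√1541 ≈ 78.511*I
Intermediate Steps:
y(x, V) = x + V²
√(m + y(s, -190)) = √(-42418 + (154 + (-190)²)) = √(-42418 + (154 + 36100)) = √(-42418 + 36254) = √(-6164) = 2*I*√1541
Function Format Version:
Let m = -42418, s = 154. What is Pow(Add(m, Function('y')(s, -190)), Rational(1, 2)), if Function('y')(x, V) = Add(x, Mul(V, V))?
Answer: Mul(2, I, Pow(1541, Rational(1, 2))) ≈ Mul(78.511, I)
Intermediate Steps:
Function('y')(x, V) = Add(x, Pow(V, 2))
Pow(Add(m, Function('y')(s, -190)), Rational(1, 2)) = Pow(Add(-42418, Add(154, Pow(-190, 2))), Rational(1, 2)) = Pow(Add(-42418, Add(154, 36100)), Rational(1, 2)) = Pow(Add(-42418, 36254), Rational(1, 2)) = Pow(-6164, Rational(1, 2)) = Mul(2, I, Pow(1541, Rational(1, 2)))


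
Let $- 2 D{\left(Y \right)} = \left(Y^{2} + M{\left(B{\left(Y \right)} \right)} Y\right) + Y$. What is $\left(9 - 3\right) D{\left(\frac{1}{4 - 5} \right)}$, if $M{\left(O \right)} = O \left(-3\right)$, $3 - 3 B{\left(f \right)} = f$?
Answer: $-12$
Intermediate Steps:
$B{\left(f \right)} = 1 - \frac{f}{3}$
$M{\left(O \right)} = - 3 O$
$D{\left(Y \right)} = - \frac{Y}{2} - \frac{Y^{2}}{2} - \frac{Y \left(-3 + Y\right)}{2}$ ($D{\left(Y \right)} = - \frac{\left(Y^{2} + - 3 \left(1 - \frac{Y}{3}\right) Y\right) + Y}{2} = - \frac{\left(Y^{2} + \left(-3 + Y\right) Y\right) + Y}{2} = - \frac{\left(Y^{2} + Y \left(-3 + Y\right)\right) + Y}{2} = - \frac{Y + Y^{2} + Y \left(-3 + Y\right)}{2} = - \frac{Y}{2} - \frac{Y^{2}}{2} - \frac{Y \left(-3 + Y\right)}{2}$)
$\left(9 - 3\right) D{\left(\frac{1}{4 - 5} \right)} = \left(9 - 3\right) \frac{1 - \frac{1}{4 - 5}}{4 - 5} = 6 \frac{1 - \frac{1}{-1}}{-1} = 6 \left(- (1 - -1)\right) = 6 \left(- (1 + 1)\right) = 6 \left(\left(-1\right) 2\right) = 6 \left(-2\right) = -12$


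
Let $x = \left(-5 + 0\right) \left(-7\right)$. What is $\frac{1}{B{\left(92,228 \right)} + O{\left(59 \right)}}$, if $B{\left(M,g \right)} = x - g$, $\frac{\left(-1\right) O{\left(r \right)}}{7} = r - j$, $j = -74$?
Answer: $- \frac{1}{1124} \approx -0.00088968$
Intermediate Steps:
$x = 35$ ($x = \left(-5\right) \left(-7\right) = 35$)
$O{\left(r \right)} = -518 - 7 r$ ($O{\left(r \right)} = - 7 \left(r - -74\right) = - 7 \left(r + 74\right) = - 7 \left(74 + r\right) = -518 - 7 r$)
$B{\left(M,g \right)} = 35 - g$
$\frac{1}{B{\left(92,228 \right)} + O{\left(59 \right)}} = \frac{1}{\left(35 - 228\right) - 931} = \frac{1}{-193 - 931} = \frac{1}{-1124} = - \frac{1}{1124}$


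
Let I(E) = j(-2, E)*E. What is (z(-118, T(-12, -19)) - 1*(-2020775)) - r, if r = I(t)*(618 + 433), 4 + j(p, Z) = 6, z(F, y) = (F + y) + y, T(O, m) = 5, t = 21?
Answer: 1976525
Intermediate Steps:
z(F, y) = F + 2*y
j(p, Z) = 2 (j(p, Z) = -4 + 6 = 2)
I(E) = 2*E
r = 44142 (r = (2*21)*(618 + 433) = 42*1051 = 44142)
(z(-118, T(-12, -19)) - 1*(-2020775)) - r = ((-118 + 2*5) - 1*(-2020775)) - 1*44142 = ((-118 + 10) + 2020775) - 44142 = (-108 + 2020775) - 44142 = 2020667 - 44142 = 1976525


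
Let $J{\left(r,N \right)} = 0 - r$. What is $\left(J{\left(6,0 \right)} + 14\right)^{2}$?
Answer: $64$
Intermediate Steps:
$J{\left(r,N \right)} = - r$
$\left(J{\left(6,0 \right)} + 14\right)^{2} = \left(\left(-1\right) 6 + 14\right)^{2} = \left(-6 + 14\right)^{2} = 8^{2} = 64$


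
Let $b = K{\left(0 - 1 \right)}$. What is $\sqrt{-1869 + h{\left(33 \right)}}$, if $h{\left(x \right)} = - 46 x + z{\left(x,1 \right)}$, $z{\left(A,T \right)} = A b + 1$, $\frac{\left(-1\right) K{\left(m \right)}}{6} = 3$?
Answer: $2 i \sqrt{995} \approx 63.087 i$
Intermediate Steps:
$K{\left(m \right)} = -18$ ($K{\left(m \right)} = \left(-6\right) 3 = -18$)
$b = -18$
$z{\left(A,T \right)} = 1 - 18 A$ ($z{\left(A,T \right)} = A \left(-18\right) + 1 = - 18 A + 1 = 1 - 18 A$)
$h{\left(x \right)} = 1 - 64 x$ ($h{\left(x \right)} = - 46 x - \left(-1 + 18 x\right) = 1 - 64 x$)
$\sqrt{-1869 + h{\left(33 \right)}} = \sqrt{-1869 + \left(1 - 2112\right)} = \sqrt{-1869 - 2111} = \sqrt{-3980} = 2 i \sqrt{995}$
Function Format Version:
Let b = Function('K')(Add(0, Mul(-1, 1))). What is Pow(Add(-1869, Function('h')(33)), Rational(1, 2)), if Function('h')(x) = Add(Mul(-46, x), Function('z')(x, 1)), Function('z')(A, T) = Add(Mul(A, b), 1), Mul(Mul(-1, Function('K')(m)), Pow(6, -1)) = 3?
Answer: Mul(2, I, Pow(995, Rational(1, 2))) ≈ Mul(63.087, I)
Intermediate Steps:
Function('K')(m) = -18 (Function('K')(m) = Mul(-6, 3) = -18)
b = -18
Function('z')(A, T) = Add(1, Mul(-18, A)) (Function('z')(A, T) = Add(Mul(A, -18), 1) = Add(Mul(-18, A), 1) = Add(1, Mul(-18, A)))
Function('h')(x) = Add(1, Mul(-64, x)) (Function('h')(x) = Add(Mul(-46, x), Add(1, Mul(-18, x))) = Add(1, Mul(-64, x)))
Pow(Add(-1869, Function('h')(33)), Rational(1, 2)) = Pow(Add(-1869, Add(1, Mul(-64, 33))), Rational(1, 2)) = Pow(Add(-1869, Add(1, -2112)), Rational(1, 2)) = Pow(Add(-1869, -2111), Rational(1, 2)) = Pow(-3980, Rational(1, 2)) = Mul(2, I, Pow(995, Rational(1, 2)))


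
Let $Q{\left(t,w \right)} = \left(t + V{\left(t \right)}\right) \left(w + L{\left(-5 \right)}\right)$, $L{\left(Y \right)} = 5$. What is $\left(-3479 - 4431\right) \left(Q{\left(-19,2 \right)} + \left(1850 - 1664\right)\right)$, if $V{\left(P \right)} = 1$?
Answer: $-474600$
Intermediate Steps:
$Q{\left(t,w \right)} = \left(1 + t\right) \left(5 + w\right)$ ($Q{\left(t,w \right)} = \left(t + 1\right) \left(w + 5\right) = \left(1 + t\right) \left(5 + w\right)$)
$\left(-3479 - 4431\right) \left(Q{\left(-19,2 \right)} + \left(1850 - 1664\right)\right) = \left(-3479 - 4431\right) \left(\left(5 + 2 + 5 \left(-19\right) - 38\right) + \left(1850 - 1664\right)\right) = - 7910 \left(\left(5 + 2 - 95 - 38\right) + \left(1850 - 1664\right)\right) = - 7910 \left(-126 + 186\right) = \left(-7910\right) 60 = -474600$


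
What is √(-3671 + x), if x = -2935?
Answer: 3*I*√734 ≈ 81.277*I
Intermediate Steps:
√(-3671 + x) = √(-3671 - 2935) = √(-6606) = 3*I*√734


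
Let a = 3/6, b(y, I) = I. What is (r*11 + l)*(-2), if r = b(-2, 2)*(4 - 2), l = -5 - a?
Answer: -77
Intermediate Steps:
a = 1/2 (a = 3*(1/6) = 1/2 ≈ 0.50000)
l = -11/2 (l = -5 - 1*1/2 = -5 - 1/2 = -11/2 ≈ -5.5000)
r = 4 (r = 2*(4 - 2) = 2*2 = 4)
(r*11 + l)*(-2) = (4*11 - 11/2)*(-2) = (44 - 11/2)*(-2) = (77/2)*(-2) = -77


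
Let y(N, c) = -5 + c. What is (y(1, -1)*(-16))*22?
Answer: 2112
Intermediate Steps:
(y(1, -1)*(-16))*22 = ((-5 - 1)*(-16))*22 = -6*(-16)*22 = 96*22 = 2112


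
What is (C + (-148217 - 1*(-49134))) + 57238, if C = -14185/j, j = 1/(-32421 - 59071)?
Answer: 1297772175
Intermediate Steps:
j = -1/91492 (j = 1/(-91492) = -1/91492 ≈ -1.0930e-5)
C = 1297814020 (C = -14185/(-1/91492) = -14185*(-91492) = 1297814020)
(C + (-148217 - 1*(-49134))) + 57238 = (1297814020 + (-148217 - 1*(-49134))) + 57238 = (1297814020 + (-148217 + 49134)) + 57238 = (1297814020 - 99083) + 57238 = 1297714937 + 57238 = 1297772175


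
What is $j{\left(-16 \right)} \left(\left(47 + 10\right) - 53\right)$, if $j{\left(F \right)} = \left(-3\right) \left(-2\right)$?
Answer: $24$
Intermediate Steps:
$j{\left(F \right)} = 6$
$j{\left(-16 \right)} \left(\left(47 + 10\right) - 53\right) = 6 \left(\left(47 + 10\right) - 53\right) = 6 \left(57 - 53\right) = 6 \cdot 4 = 24$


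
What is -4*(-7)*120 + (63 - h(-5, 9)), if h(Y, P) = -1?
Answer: 3424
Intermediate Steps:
-4*(-7)*120 + (63 - h(-5, 9)) = -4*(-7)*120 + (63 - 1*(-1)) = 28*120 + (63 + 1) = 3360 + 64 = 3424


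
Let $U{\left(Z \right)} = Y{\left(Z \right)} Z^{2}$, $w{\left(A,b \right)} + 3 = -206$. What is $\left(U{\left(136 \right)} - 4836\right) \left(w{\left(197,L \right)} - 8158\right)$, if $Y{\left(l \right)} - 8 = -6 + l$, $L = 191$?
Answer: $-21315869604$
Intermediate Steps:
$Y{\left(l \right)} = 2 + l$ ($Y{\left(l \right)} = 8 + \left(-6 + l\right) = 2 + l$)
$w{\left(A,b \right)} = -209$ ($w{\left(A,b \right)} = -3 - 206 = -209$)
$U{\left(Z \right)} = Z^{2} \left(2 + Z\right)$ ($U{\left(Z \right)} = \left(2 + Z\right) Z^{2} = Z^{2} \left(2 + Z\right)$)
$\left(U{\left(136 \right)} - 4836\right) \left(w{\left(197,L \right)} - 8158\right) = \left(136^{2} \left(2 + 136\right) - 4836\right) \left(-209 - 8158\right) = \left(18496 \cdot 138 - 4836\right) \left(-8367\right) = \left(2552448 - 4836\right) \left(-8367\right) = 2547612 \left(-8367\right) = -21315869604$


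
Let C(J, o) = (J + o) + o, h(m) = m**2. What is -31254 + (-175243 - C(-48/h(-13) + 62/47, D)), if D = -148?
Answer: -1637862765/7943 ≈ -2.0620e+5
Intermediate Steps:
C(J, o) = J + 2*o
-31254 + (-175243 - C(-48/h(-13) + 62/47, D)) = -31254 + (-175243 - ((-48/((-13)**2) + 62/47) + 2*(-148))) = -31254 + (-175243 - ((-48/169 + 62*(1/47)) - 296)) = -31254 + (-175243 - ((-48*1/169 + 62/47) - 296)) = -31254 + (-175243 - ((-48/169 + 62/47) - 296)) = -31254 + (-175243 - (8222/7943 - 296)) = -31254 + (-175243 - 1*(-2342906/7943)) = -31254 + (-175243 + 2342906/7943) = -31254 - 1389612243/7943 = -1637862765/7943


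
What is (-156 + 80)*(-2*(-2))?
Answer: -304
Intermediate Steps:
(-156 + 80)*(-2*(-2)) = -76*4 = -304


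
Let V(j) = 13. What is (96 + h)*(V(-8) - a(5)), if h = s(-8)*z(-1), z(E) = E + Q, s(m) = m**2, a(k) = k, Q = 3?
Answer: 1792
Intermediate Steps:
z(E) = 3 + E (z(E) = E + 3 = 3 + E)
h = 128 (h = (-8)**2*(3 - 1) = 64*2 = 128)
(96 + h)*(V(-8) - a(5)) = (96 + 128)*(13 - 1*5) = 224*(13 - 5) = 224*8 = 1792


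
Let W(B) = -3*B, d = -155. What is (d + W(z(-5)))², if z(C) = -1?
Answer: 23104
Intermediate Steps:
(d + W(z(-5)))² = (-155 - 3*(-1))² = (-155 + 3)² = (-152)² = 23104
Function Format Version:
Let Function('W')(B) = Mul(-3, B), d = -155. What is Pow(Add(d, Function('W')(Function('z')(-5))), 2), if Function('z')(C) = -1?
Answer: 23104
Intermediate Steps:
Pow(Add(d, Function('W')(Function('z')(-5))), 2) = Pow(Add(-155, Mul(-3, -1)), 2) = Pow(Add(-155, 3), 2) = Pow(-152, 2) = 23104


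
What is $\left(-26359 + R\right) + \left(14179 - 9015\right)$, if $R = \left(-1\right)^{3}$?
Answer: $-21196$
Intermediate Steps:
$R = -1$
$\left(-26359 + R\right) + \left(14179 - 9015\right) = \left(-26359 - 1\right) + \left(14179 - 9015\right) = -26360 + 5164 = -21196$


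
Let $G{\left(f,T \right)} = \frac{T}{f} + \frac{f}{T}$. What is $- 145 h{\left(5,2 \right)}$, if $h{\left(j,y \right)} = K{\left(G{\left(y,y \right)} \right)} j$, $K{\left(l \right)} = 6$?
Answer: $-4350$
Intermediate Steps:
$h{\left(j,y \right)} = 6 j$
$- 145 h{\left(5,2 \right)} = - 145 \cdot 6 \cdot 5 = \left(-145\right) 30 = -4350$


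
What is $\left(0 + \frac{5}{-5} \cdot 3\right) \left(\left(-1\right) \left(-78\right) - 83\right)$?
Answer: $15$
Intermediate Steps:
$\left(0 + \frac{5}{-5} \cdot 3\right) \left(\left(-1\right) \left(-78\right) - 83\right) = \left(0 + 5 \left(- \frac{1}{5}\right) 3\right) \left(78 - 83\right) = \left(0 - 3\right) \left(-5\right) = \left(-3\right) \left(-5\right) = 15$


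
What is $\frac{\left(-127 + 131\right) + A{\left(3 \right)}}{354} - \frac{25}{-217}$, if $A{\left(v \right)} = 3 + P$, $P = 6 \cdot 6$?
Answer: $\frac{18181}{76818} \approx 0.23668$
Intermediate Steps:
$P = 36$
$A{\left(v \right)} = 39$ ($A{\left(v \right)} = 3 + 36 = 39$)
$\frac{\left(-127 + 131\right) + A{\left(3 \right)}}{354} - \frac{25}{-217} = \frac{\left(-127 + 131\right) + 39}{354} - \frac{25}{-217} = \left(4 + 39\right) \frac{1}{354} - - \frac{25}{217} = 43 \cdot \frac{1}{354} + \frac{25}{217} = \frac{43}{354} + \frac{25}{217} = \frac{18181}{76818}$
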